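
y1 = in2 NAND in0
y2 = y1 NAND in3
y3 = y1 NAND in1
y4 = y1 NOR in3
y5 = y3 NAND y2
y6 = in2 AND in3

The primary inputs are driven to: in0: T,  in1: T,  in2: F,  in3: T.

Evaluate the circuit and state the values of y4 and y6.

y1 = in2 NAND in0 = F NAND T = T
y4 = y1 NOR in3 = T NOR T = F
y6 = in2 AND in3 = F AND T = F

y4 = F, y6 = F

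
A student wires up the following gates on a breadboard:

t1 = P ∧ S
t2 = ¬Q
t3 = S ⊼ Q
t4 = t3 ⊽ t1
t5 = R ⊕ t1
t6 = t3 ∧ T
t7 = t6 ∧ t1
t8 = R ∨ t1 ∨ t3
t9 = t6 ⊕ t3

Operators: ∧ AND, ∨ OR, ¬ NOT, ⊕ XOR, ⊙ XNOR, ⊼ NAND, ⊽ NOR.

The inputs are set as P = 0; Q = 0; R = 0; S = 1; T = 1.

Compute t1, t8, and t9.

t1 = P AND S = 0 AND 1 = 0
t3 = S NAND Q = 1 NAND 0 = 1
t6 = t3 AND T = 1 AND 1 = 1
t8 = R OR t1 OR t3 = 0 OR 0 OR 1 = 1
t9 = t6 XOR t3 = 1 XOR 1 = 0

t1 = 0, t8 = 1, t9 = 0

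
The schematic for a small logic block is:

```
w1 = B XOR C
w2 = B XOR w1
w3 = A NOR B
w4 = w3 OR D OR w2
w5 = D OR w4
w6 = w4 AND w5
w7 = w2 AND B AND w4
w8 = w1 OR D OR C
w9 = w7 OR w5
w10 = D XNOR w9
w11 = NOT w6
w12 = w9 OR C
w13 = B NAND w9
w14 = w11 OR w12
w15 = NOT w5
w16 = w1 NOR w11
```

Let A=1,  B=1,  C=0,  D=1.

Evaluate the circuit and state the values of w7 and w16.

w7 = 0  w16 = 0

w1 = B XOR C = 1 XOR 0 = 1
w2 = B XOR w1 = 1 XOR 1 = 0
w3 = A NOR B = 1 NOR 1 = 0
w4 = w3 OR D OR w2 = 0 OR 1 OR 0 = 1
w5 = D OR w4 = 1 OR 1 = 1
w6 = w4 AND w5 = 1 AND 1 = 1
w7 = w2 AND B AND w4 = 0 AND 1 AND 1 = 0
w11 = NOT w6 = NOT 1 = 0
w16 = w1 NOR w11 = 1 NOR 0 = 0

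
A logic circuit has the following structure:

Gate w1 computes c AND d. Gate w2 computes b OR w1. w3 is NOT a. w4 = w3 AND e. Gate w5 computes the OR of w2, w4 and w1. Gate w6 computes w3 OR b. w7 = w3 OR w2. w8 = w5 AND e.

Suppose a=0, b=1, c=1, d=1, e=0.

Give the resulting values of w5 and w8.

w1 = c AND d = 1 AND 1 = 1
w2 = b OR w1 = 1 OR 1 = 1
w3 = NOT a = NOT 0 = 1
w4 = w3 AND e = 1 AND 0 = 0
w5 = w2 OR w4 OR w1 = 1 OR 0 OR 1 = 1
w8 = w5 AND e = 1 AND 0 = 0

w5 = 1; w8 = 0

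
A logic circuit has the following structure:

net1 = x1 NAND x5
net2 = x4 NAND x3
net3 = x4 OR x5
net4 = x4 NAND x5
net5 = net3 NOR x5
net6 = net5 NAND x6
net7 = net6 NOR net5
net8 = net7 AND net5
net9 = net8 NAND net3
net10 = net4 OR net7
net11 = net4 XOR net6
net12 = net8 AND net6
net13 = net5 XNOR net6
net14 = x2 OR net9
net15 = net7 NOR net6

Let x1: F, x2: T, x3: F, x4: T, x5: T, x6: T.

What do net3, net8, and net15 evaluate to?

net3 = T; net8 = F; net15 = F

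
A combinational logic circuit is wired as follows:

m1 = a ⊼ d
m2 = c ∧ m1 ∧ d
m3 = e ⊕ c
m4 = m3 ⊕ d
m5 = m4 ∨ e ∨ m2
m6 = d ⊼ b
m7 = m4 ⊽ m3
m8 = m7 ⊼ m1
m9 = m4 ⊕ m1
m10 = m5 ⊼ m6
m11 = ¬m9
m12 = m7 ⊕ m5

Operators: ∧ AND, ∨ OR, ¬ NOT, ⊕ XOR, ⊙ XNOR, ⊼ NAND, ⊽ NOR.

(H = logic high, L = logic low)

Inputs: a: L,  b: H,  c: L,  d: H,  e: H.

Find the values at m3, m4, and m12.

m1 = a NAND d = L NAND H = H
m2 = c AND m1 AND d = L AND H AND H = L
m3 = e XOR c = H XOR L = H
m4 = m3 XOR d = H XOR H = L
m5 = m4 OR e OR m2 = L OR H OR L = H
m7 = m4 NOR m3 = L NOR H = L
m12 = m7 XOR m5 = L XOR H = H

m3 = H  m4 = L  m12 = H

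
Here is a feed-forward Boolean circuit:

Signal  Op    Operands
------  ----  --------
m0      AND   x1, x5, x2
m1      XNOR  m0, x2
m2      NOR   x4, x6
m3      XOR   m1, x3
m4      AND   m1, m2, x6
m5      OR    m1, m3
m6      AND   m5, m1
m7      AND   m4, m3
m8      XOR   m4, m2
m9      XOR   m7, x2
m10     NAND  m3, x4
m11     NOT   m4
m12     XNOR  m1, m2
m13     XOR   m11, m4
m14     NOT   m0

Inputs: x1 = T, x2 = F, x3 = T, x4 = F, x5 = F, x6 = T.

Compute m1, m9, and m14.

m0 = x1 AND x5 AND x2 = T AND F AND F = F
m1 = m0 XNOR x2 = F XNOR F = T
m2 = x4 NOR x6 = F NOR T = F
m3 = m1 XOR x3 = T XOR T = F
m4 = m1 AND m2 AND x6 = T AND F AND T = F
m7 = m4 AND m3 = F AND F = F
m9 = m7 XOR x2 = F XOR F = F
m14 = NOT m0 = NOT F = T

m1 = T, m9 = F, m14 = T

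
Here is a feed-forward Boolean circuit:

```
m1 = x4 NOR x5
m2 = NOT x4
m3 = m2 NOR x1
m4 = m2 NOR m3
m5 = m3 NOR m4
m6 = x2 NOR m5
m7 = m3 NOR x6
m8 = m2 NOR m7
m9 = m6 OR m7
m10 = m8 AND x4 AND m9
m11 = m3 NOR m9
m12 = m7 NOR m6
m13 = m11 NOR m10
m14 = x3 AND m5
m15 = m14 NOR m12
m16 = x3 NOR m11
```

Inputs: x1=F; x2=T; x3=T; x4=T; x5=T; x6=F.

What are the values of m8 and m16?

m2 = NOT x4 = NOT T = F
m3 = m2 NOR x1 = F NOR F = T
m4 = m2 NOR m3 = F NOR T = F
m5 = m3 NOR m4 = T NOR F = F
m6 = x2 NOR m5 = T NOR F = F
m7 = m3 NOR x6 = T NOR F = F
m8 = m2 NOR m7 = F NOR F = T
m9 = m6 OR m7 = F OR F = F
m11 = m3 NOR m9 = T NOR F = F
m16 = x3 NOR m11 = T NOR F = F

m8 = T; m16 = F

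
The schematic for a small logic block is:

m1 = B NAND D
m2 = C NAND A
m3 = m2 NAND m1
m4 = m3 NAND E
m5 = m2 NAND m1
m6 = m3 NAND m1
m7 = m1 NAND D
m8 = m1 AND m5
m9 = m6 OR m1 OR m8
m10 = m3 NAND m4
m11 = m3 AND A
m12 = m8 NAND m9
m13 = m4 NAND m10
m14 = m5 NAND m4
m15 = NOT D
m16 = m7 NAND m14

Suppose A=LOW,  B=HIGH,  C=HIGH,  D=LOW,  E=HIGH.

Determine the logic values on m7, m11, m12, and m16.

m1 = B NAND D = HIGH NAND LOW = HIGH
m2 = C NAND A = HIGH NAND LOW = HIGH
m3 = m2 NAND m1 = HIGH NAND HIGH = LOW
m4 = m3 NAND E = LOW NAND HIGH = HIGH
m5 = m2 NAND m1 = HIGH NAND HIGH = LOW
m6 = m3 NAND m1 = LOW NAND HIGH = HIGH
m7 = m1 NAND D = HIGH NAND LOW = HIGH
m8 = m1 AND m5 = HIGH AND LOW = LOW
m9 = m6 OR m1 OR m8 = HIGH OR HIGH OR LOW = HIGH
m11 = m3 AND A = LOW AND LOW = LOW
m12 = m8 NAND m9 = LOW NAND HIGH = HIGH
m14 = m5 NAND m4 = LOW NAND HIGH = HIGH
m16 = m7 NAND m14 = HIGH NAND HIGH = LOW

m7 = HIGH  m11 = LOW  m12 = HIGH  m16 = LOW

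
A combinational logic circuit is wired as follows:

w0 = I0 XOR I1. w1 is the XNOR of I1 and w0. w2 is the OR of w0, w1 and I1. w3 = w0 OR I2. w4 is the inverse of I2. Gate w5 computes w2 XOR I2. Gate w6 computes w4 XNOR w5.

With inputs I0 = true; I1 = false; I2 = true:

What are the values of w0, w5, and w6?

w0 = true  w5 = false  w6 = true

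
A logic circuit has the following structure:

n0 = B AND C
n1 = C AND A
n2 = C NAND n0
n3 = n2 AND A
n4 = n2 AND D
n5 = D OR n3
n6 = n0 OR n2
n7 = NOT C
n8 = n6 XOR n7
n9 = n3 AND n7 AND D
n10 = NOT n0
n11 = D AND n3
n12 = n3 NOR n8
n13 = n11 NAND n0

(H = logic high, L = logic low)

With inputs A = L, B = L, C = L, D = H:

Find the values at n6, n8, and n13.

n0 = B AND C = L AND L = L
n2 = C NAND n0 = L NAND L = H
n3 = n2 AND A = H AND L = L
n6 = n0 OR n2 = L OR H = H
n7 = NOT C = NOT L = H
n8 = n6 XOR n7 = H XOR H = L
n11 = D AND n3 = H AND L = L
n13 = n11 NAND n0 = L NAND L = H

n6 = H; n8 = L; n13 = H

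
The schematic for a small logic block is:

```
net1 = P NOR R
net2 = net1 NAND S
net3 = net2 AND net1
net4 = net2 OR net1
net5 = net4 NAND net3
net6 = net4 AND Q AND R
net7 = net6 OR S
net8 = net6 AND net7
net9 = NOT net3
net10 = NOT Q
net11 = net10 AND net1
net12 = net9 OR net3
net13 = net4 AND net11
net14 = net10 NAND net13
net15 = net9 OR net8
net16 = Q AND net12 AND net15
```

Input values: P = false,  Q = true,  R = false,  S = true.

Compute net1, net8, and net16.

net1 = true  net8 = false  net16 = true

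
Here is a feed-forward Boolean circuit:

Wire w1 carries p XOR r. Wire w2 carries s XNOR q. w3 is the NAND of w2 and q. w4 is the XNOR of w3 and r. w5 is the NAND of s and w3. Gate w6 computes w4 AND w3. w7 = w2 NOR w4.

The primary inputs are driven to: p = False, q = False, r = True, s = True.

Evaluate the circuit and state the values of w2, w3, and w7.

w2 = False  w3 = True  w7 = False

w2 = s XNOR q = True XNOR False = False
w3 = w2 NAND q = False NAND False = True
w4 = w3 XNOR r = True XNOR True = True
w7 = w2 NOR w4 = False NOR True = False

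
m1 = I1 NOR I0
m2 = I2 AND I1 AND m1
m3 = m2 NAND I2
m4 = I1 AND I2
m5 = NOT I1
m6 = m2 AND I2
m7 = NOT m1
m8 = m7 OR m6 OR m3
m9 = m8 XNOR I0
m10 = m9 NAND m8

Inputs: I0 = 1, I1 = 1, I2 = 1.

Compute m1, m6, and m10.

m1 = I1 NOR I0 = 1 NOR 1 = 0
m2 = I2 AND I1 AND m1 = 1 AND 1 AND 0 = 0
m3 = m2 NAND I2 = 0 NAND 1 = 1
m6 = m2 AND I2 = 0 AND 1 = 0
m7 = NOT m1 = NOT 0 = 1
m8 = m7 OR m6 OR m3 = 1 OR 0 OR 1 = 1
m9 = m8 XNOR I0 = 1 XNOR 1 = 1
m10 = m9 NAND m8 = 1 NAND 1 = 0

m1 = 0; m6 = 0; m10 = 0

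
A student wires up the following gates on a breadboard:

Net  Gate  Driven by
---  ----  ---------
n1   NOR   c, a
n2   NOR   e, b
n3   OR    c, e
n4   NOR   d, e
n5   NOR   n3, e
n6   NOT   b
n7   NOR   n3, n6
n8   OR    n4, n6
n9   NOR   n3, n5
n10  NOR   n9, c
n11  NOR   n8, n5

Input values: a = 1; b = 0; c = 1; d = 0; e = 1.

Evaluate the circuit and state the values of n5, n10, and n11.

n5 = 0, n10 = 0, n11 = 0

n3 = c OR e = 1 OR 1 = 1
n4 = d NOR e = 0 NOR 1 = 0
n5 = n3 NOR e = 1 NOR 1 = 0
n6 = NOT b = NOT 0 = 1
n8 = n4 OR n6 = 0 OR 1 = 1
n9 = n3 NOR n5 = 1 NOR 0 = 0
n10 = n9 NOR c = 0 NOR 1 = 0
n11 = n8 NOR n5 = 1 NOR 0 = 0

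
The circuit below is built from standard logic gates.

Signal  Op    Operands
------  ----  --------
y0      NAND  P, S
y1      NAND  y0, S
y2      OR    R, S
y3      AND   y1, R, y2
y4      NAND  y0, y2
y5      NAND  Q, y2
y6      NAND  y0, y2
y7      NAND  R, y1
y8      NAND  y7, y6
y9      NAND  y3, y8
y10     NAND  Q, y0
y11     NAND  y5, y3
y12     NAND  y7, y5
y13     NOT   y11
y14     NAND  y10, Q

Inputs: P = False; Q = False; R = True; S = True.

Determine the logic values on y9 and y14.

y0 = P NAND S = False NAND True = True
y1 = y0 NAND S = True NAND True = False
y2 = R OR S = True OR True = True
y3 = y1 AND R AND y2 = False AND True AND True = False
y6 = y0 NAND y2 = True NAND True = False
y7 = R NAND y1 = True NAND False = True
y8 = y7 NAND y6 = True NAND False = True
y9 = y3 NAND y8 = False NAND True = True
y10 = Q NAND y0 = False NAND True = True
y14 = y10 NAND Q = True NAND False = True

y9 = True, y14 = True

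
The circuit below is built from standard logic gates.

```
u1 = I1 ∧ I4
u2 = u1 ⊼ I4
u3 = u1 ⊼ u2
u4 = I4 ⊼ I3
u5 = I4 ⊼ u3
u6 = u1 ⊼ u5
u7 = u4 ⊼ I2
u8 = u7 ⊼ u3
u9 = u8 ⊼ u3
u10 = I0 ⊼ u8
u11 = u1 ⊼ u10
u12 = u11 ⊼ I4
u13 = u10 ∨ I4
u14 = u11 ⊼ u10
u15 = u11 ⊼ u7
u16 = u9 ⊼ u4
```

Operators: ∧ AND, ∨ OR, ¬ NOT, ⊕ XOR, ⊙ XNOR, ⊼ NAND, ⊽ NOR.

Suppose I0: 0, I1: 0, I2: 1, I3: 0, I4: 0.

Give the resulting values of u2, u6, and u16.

u1 = I1 AND I4 = 0 AND 0 = 0
u2 = u1 NAND I4 = 0 NAND 0 = 1
u3 = u1 NAND u2 = 0 NAND 1 = 1
u4 = I4 NAND I3 = 0 NAND 0 = 1
u5 = I4 NAND u3 = 0 NAND 1 = 1
u6 = u1 NAND u5 = 0 NAND 1 = 1
u7 = u4 NAND I2 = 1 NAND 1 = 0
u8 = u7 NAND u3 = 0 NAND 1 = 1
u9 = u8 NAND u3 = 1 NAND 1 = 0
u16 = u9 NAND u4 = 0 NAND 1 = 1

u2 = 1  u6 = 1  u16 = 1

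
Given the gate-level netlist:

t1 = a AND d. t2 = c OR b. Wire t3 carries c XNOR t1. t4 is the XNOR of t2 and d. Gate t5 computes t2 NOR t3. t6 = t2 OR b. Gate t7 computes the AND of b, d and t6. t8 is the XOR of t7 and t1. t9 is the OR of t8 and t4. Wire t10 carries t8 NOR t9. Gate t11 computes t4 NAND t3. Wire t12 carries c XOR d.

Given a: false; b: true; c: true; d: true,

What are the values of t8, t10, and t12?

t8 = true; t10 = false; t12 = false

t1 = a AND d = false AND true = false
t2 = c OR b = true OR true = true
t4 = t2 XNOR d = true XNOR true = true
t6 = t2 OR b = true OR true = true
t7 = b AND d AND t6 = true AND true AND true = true
t8 = t7 XOR t1 = true XOR false = true
t9 = t8 OR t4 = true OR true = true
t10 = t8 NOR t9 = true NOR true = false
t12 = c XOR d = true XOR true = false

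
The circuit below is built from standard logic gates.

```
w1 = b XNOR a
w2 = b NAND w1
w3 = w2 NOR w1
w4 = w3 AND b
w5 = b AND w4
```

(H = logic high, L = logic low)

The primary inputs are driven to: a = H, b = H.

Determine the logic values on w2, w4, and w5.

w1 = b XNOR a = H XNOR H = H
w2 = b NAND w1 = H NAND H = L
w3 = w2 NOR w1 = L NOR H = L
w4 = w3 AND b = L AND H = L
w5 = b AND w4 = H AND L = L

w2 = L, w4 = L, w5 = L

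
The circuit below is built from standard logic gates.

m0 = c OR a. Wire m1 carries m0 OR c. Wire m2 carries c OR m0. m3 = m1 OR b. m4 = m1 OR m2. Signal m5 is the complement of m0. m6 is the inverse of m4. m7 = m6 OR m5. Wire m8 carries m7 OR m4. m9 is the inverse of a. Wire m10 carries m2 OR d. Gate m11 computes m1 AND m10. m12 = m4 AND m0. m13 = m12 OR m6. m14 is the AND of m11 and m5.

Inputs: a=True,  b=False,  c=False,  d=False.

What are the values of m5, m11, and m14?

m5 = False  m11 = True  m14 = False

m0 = c OR a = False OR True = True
m1 = m0 OR c = True OR False = True
m2 = c OR m0 = False OR True = True
m5 = NOT m0 = NOT True = False
m10 = m2 OR d = True OR False = True
m11 = m1 AND m10 = True AND True = True
m14 = m11 AND m5 = True AND False = False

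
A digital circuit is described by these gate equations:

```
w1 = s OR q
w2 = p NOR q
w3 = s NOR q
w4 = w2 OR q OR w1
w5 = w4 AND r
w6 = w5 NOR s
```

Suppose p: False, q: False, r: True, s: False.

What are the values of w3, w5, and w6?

w3 = True  w5 = True  w6 = False

w1 = s OR q = False OR False = False
w2 = p NOR q = False NOR False = True
w3 = s NOR q = False NOR False = True
w4 = w2 OR q OR w1 = True OR False OR False = True
w5 = w4 AND r = True AND True = True
w6 = w5 NOR s = True NOR False = False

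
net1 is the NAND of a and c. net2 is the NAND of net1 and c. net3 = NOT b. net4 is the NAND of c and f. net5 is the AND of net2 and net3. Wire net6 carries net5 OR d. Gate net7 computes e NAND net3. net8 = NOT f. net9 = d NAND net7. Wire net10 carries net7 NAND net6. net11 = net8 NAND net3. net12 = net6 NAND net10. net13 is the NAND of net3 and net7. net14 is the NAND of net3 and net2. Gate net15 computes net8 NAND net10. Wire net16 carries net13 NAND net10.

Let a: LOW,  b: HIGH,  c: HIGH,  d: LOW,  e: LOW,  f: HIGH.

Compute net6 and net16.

net6 = LOW; net16 = LOW

net1 = a NAND c = LOW NAND HIGH = HIGH
net2 = net1 NAND c = HIGH NAND HIGH = LOW
net3 = NOT b = NOT HIGH = LOW
net5 = net2 AND net3 = LOW AND LOW = LOW
net6 = net5 OR d = LOW OR LOW = LOW
net7 = e NAND net3 = LOW NAND LOW = HIGH
net10 = net7 NAND net6 = HIGH NAND LOW = HIGH
net13 = net3 NAND net7 = LOW NAND HIGH = HIGH
net16 = net13 NAND net10 = HIGH NAND HIGH = LOW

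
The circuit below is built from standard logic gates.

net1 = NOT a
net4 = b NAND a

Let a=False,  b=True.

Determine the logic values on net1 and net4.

net1 = NOT False = True
net4 = True NAND False = True

net1 = True; net4 = True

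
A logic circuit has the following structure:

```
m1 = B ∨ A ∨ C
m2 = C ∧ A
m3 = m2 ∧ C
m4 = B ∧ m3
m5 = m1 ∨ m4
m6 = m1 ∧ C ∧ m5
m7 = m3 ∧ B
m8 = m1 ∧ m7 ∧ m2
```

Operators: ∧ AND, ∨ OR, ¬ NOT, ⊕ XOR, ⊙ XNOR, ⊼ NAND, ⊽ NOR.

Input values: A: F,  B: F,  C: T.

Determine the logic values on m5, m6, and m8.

m1 = B OR A OR C = F OR F OR T = T
m2 = C AND A = T AND F = F
m3 = m2 AND C = F AND T = F
m4 = B AND m3 = F AND F = F
m5 = m1 OR m4 = T OR F = T
m6 = m1 AND C AND m5 = T AND T AND T = T
m7 = m3 AND B = F AND F = F
m8 = m1 AND m7 AND m2 = T AND F AND F = F

m5 = T; m6 = T; m8 = F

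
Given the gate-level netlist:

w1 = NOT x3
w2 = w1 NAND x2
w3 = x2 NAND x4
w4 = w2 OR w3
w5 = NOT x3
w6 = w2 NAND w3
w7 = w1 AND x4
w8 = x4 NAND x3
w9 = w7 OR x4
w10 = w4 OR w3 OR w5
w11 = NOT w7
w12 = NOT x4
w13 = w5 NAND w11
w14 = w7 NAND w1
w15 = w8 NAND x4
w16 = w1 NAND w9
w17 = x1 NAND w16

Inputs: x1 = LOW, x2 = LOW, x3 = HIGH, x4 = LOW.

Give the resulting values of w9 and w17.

w1 = NOT x3 = NOT HIGH = LOW
w7 = w1 AND x4 = LOW AND LOW = LOW
w9 = w7 OR x4 = LOW OR LOW = LOW
w16 = w1 NAND w9 = LOW NAND LOW = HIGH
w17 = x1 NAND w16 = LOW NAND HIGH = HIGH

w9 = LOW, w17 = HIGH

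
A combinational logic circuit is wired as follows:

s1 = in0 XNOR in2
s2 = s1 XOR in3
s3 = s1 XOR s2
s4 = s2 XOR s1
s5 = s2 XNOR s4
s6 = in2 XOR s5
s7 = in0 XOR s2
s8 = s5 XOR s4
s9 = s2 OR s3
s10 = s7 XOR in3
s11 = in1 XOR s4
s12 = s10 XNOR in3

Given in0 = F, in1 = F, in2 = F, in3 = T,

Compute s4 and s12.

s1 = in0 XNOR in2 = F XNOR F = T
s2 = s1 XOR in3 = T XOR T = F
s4 = s2 XOR s1 = F XOR T = T
s7 = in0 XOR s2 = F XOR F = F
s10 = s7 XOR in3 = F XOR T = T
s12 = s10 XNOR in3 = T XNOR T = T

s4 = T, s12 = T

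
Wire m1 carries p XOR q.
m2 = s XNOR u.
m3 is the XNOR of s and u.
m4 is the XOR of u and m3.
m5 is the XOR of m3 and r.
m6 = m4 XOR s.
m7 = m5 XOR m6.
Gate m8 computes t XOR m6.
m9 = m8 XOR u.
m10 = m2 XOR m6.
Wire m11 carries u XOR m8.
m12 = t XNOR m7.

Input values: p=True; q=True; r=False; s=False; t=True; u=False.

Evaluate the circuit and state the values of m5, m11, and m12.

m3 = s XNOR u = False XNOR False = True
m4 = u XOR m3 = False XOR True = True
m5 = m3 XOR r = True XOR False = True
m6 = m4 XOR s = True XOR False = True
m7 = m5 XOR m6 = True XOR True = False
m8 = t XOR m6 = True XOR True = False
m11 = u XOR m8 = False XOR False = False
m12 = t XNOR m7 = True XNOR False = False

m5 = True, m11 = False, m12 = False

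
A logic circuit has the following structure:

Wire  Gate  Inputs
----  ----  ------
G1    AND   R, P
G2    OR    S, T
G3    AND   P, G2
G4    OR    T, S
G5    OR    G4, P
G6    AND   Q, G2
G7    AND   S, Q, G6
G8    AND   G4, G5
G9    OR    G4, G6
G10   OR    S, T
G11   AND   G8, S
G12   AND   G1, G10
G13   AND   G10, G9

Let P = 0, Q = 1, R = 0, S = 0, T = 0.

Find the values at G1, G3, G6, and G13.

G1 = 0, G3 = 0, G6 = 0, G13 = 0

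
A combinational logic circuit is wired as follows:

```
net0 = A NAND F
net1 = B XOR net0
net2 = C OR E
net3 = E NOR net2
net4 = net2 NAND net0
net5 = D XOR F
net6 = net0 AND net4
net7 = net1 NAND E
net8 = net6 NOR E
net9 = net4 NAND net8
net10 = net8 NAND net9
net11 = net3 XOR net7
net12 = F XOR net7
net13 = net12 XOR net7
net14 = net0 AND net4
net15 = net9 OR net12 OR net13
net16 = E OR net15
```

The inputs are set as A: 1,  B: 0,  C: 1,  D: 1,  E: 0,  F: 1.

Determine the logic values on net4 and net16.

net4 = 1  net16 = 1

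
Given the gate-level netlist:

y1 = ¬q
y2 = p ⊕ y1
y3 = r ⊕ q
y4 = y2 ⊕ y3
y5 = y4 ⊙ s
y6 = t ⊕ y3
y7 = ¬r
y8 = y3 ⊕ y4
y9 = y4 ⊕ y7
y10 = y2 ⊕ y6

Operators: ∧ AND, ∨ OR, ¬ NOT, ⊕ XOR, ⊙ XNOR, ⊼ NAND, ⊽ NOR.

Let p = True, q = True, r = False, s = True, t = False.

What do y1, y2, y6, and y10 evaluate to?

y1 = False; y2 = True; y6 = True; y10 = False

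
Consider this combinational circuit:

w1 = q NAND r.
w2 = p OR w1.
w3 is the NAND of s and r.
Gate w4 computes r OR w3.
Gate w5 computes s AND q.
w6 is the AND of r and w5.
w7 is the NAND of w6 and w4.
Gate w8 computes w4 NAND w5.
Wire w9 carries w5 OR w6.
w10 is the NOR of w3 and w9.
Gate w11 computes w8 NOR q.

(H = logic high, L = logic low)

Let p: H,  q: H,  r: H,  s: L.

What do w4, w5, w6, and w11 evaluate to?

w4 = H, w5 = L, w6 = L, w11 = L

w3 = s NAND r = L NAND H = H
w4 = r OR w3 = H OR H = H
w5 = s AND q = L AND H = L
w6 = r AND w5 = H AND L = L
w8 = w4 NAND w5 = H NAND L = H
w11 = w8 NOR q = H NOR H = L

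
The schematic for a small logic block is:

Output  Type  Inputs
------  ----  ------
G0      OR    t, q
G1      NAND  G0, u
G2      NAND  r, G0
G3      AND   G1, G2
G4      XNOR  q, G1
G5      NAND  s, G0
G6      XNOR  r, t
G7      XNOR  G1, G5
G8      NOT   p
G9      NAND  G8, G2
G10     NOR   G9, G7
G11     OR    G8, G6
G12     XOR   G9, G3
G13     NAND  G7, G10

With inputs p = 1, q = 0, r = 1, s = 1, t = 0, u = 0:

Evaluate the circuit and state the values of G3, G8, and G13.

G0 = t OR q = 0 OR 0 = 0
G1 = G0 NAND u = 0 NAND 0 = 1
G2 = r NAND G0 = 1 NAND 0 = 1
G3 = G1 AND G2 = 1 AND 1 = 1
G5 = s NAND G0 = 1 NAND 0 = 1
G7 = G1 XNOR G5 = 1 XNOR 1 = 1
G8 = NOT p = NOT 1 = 0
G9 = G8 NAND G2 = 0 NAND 1 = 1
G10 = G9 NOR G7 = 1 NOR 1 = 0
G13 = G7 NAND G10 = 1 NAND 0 = 1

G3 = 1  G8 = 0  G13 = 1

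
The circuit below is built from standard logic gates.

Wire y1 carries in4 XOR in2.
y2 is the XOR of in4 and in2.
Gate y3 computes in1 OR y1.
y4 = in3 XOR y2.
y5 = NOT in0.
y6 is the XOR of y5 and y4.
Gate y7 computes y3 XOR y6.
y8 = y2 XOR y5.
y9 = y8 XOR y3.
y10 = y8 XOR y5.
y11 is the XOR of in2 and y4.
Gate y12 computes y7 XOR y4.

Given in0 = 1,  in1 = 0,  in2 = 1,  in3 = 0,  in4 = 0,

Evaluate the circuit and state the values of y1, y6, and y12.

y1 = 1, y6 = 1, y12 = 1

y1 = in4 XOR in2 = 0 XOR 1 = 1
y2 = in4 XOR in2 = 0 XOR 1 = 1
y3 = in1 OR y1 = 0 OR 1 = 1
y4 = in3 XOR y2 = 0 XOR 1 = 1
y5 = NOT in0 = NOT 1 = 0
y6 = y5 XOR y4 = 0 XOR 1 = 1
y7 = y3 XOR y6 = 1 XOR 1 = 0
y12 = y7 XOR y4 = 0 XOR 1 = 1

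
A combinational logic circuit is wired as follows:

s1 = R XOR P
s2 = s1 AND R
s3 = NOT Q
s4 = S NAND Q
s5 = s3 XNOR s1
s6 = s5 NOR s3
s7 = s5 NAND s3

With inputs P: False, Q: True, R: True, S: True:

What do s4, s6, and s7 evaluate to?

s1 = R XOR P = True XOR False = True
s3 = NOT Q = NOT True = False
s4 = S NAND Q = True NAND True = False
s5 = s3 XNOR s1 = False XNOR True = False
s6 = s5 NOR s3 = False NOR False = True
s7 = s5 NAND s3 = False NAND False = True

s4 = False  s6 = True  s7 = True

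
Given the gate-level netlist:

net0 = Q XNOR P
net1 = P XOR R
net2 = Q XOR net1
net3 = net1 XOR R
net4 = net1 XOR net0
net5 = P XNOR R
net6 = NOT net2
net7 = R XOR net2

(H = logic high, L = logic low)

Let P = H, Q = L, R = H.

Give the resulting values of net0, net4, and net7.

net0 = L, net4 = L, net7 = H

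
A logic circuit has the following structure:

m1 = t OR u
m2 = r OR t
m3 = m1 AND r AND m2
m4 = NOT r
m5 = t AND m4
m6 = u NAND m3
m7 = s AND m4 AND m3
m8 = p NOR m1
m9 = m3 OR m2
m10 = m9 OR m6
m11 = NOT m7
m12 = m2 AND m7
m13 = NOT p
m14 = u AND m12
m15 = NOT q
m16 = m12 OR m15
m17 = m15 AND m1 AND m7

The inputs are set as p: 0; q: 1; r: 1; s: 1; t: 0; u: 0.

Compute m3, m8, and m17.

m1 = t OR u = 0 OR 0 = 0
m2 = r OR t = 1 OR 0 = 1
m3 = m1 AND r AND m2 = 0 AND 1 AND 1 = 0
m4 = NOT r = NOT 1 = 0
m7 = s AND m4 AND m3 = 1 AND 0 AND 0 = 0
m8 = p NOR m1 = 0 NOR 0 = 1
m15 = NOT q = NOT 1 = 0
m17 = m15 AND m1 AND m7 = 0 AND 0 AND 0 = 0

m3 = 0, m8 = 1, m17 = 0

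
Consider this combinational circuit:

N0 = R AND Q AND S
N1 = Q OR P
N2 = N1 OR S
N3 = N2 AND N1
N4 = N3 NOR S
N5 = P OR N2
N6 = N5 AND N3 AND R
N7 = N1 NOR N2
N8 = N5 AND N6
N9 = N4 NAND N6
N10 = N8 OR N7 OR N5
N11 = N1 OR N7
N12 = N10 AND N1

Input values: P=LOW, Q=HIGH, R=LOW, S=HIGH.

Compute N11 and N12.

N11 = HIGH  N12 = HIGH

N1 = Q OR P = HIGH OR LOW = HIGH
N2 = N1 OR S = HIGH OR HIGH = HIGH
N3 = N2 AND N1 = HIGH AND HIGH = HIGH
N5 = P OR N2 = LOW OR HIGH = HIGH
N6 = N5 AND N3 AND R = HIGH AND HIGH AND LOW = LOW
N7 = N1 NOR N2 = HIGH NOR HIGH = LOW
N8 = N5 AND N6 = HIGH AND LOW = LOW
N10 = N8 OR N7 OR N5 = LOW OR LOW OR HIGH = HIGH
N11 = N1 OR N7 = HIGH OR LOW = HIGH
N12 = N10 AND N1 = HIGH AND HIGH = HIGH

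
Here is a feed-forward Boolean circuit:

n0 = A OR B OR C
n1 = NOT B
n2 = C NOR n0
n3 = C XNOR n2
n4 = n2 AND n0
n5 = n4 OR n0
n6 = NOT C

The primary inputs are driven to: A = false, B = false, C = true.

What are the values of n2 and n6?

n0 = A OR B OR C = false OR false OR true = true
n2 = C NOR n0 = true NOR true = false
n6 = NOT C = NOT true = false

n2 = false; n6 = false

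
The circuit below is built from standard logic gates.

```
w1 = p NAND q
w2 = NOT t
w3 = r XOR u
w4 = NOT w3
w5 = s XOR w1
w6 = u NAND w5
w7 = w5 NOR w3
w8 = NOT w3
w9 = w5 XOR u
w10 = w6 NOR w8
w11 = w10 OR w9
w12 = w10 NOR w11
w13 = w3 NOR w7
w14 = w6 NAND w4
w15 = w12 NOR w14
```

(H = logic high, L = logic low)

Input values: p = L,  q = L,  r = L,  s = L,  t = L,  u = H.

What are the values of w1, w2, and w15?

w1 = p NAND q = L NAND L = H
w2 = NOT t = NOT L = H
w3 = r XOR u = L XOR H = H
w4 = NOT w3 = NOT H = L
w5 = s XOR w1 = L XOR H = H
w6 = u NAND w5 = H NAND H = L
w8 = NOT w3 = NOT H = L
w9 = w5 XOR u = H XOR H = L
w10 = w6 NOR w8 = L NOR L = H
w11 = w10 OR w9 = H OR L = H
w12 = w10 NOR w11 = H NOR H = L
w14 = w6 NAND w4 = L NAND L = H
w15 = w12 NOR w14 = L NOR H = L

w1 = H, w2 = H, w15 = L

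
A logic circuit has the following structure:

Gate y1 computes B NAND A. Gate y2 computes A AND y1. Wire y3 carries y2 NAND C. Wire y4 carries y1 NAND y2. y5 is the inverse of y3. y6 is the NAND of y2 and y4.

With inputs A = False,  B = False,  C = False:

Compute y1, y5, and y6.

y1 = True, y5 = False, y6 = True

y1 = B NAND A = False NAND False = True
y2 = A AND y1 = False AND True = False
y3 = y2 NAND C = False NAND False = True
y4 = y1 NAND y2 = True NAND False = True
y5 = NOT y3 = NOT True = False
y6 = y2 NAND y4 = False NAND True = True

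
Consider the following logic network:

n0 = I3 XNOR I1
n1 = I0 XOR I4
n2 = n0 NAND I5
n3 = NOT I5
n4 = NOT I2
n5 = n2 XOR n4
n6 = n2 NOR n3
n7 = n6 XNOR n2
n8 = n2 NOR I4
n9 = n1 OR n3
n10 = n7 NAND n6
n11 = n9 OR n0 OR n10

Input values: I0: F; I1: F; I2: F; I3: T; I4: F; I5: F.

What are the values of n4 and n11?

n0 = I3 XNOR I1 = T XNOR F = F
n1 = I0 XOR I4 = F XOR F = F
n2 = n0 NAND I5 = F NAND F = T
n3 = NOT I5 = NOT F = T
n4 = NOT I2 = NOT F = T
n6 = n2 NOR n3 = T NOR T = F
n7 = n6 XNOR n2 = F XNOR T = F
n9 = n1 OR n3 = F OR T = T
n10 = n7 NAND n6 = F NAND F = T
n11 = n9 OR n0 OR n10 = T OR F OR T = T

n4 = T  n11 = T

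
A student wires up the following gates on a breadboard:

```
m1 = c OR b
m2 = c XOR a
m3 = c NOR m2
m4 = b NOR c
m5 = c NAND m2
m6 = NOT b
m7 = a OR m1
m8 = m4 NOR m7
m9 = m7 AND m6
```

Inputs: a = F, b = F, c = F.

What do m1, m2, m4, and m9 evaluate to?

m1 = F, m2 = F, m4 = T, m9 = F

m1 = c OR b = F OR F = F
m2 = c XOR a = F XOR F = F
m4 = b NOR c = F NOR F = T
m6 = NOT b = NOT F = T
m7 = a OR m1 = F OR F = F
m9 = m7 AND m6 = F AND T = F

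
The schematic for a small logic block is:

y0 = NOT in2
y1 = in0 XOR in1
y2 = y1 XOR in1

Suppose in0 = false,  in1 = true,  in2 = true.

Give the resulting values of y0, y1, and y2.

y0 = false; y1 = true; y2 = false

y0 = NOT in2 = NOT true = false
y1 = in0 XOR in1 = false XOR true = true
y2 = y1 XOR in1 = true XOR true = false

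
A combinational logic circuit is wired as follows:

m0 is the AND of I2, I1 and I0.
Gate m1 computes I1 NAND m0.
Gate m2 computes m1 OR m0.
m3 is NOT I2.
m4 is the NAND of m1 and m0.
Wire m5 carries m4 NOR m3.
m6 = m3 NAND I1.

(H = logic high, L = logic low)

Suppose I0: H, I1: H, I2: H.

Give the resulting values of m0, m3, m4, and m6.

m0 = I2 AND I1 AND I0 = H AND H AND H = H
m1 = I1 NAND m0 = H NAND H = L
m3 = NOT I2 = NOT H = L
m4 = m1 NAND m0 = L NAND H = H
m6 = m3 NAND I1 = L NAND H = H

m0 = H; m3 = L; m4 = H; m6 = H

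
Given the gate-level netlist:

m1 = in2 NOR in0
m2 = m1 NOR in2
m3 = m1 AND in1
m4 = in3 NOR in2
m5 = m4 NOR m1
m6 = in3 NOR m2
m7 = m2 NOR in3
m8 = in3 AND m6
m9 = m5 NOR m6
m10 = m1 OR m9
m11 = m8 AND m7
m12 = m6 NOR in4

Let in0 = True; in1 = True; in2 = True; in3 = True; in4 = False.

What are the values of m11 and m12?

m11 = False, m12 = True

m1 = in2 NOR in0 = True NOR True = False
m2 = m1 NOR in2 = False NOR True = False
m6 = in3 NOR m2 = True NOR False = False
m7 = m2 NOR in3 = False NOR True = False
m8 = in3 AND m6 = True AND False = False
m11 = m8 AND m7 = False AND False = False
m12 = m6 NOR in4 = False NOR False = True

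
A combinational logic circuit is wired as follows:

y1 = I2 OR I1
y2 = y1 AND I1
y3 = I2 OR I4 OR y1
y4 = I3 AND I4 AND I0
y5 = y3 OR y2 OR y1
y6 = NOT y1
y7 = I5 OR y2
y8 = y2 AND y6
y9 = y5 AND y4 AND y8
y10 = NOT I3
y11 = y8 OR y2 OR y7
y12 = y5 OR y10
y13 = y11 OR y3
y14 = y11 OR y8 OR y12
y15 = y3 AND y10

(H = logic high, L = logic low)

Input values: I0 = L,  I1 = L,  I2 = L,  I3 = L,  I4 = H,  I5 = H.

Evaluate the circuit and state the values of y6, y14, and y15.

y1 = I2 OR I1 = L OR L = L
y2 = y1 AND I1 = L AND L = L
y3 = I2 OR I4 OR y1 = L OR H OR L = H
y5 = y3 OR y2 OR y1 = H OR L OR L = H
y6 = NOT y1 = NOT L = H
y7 = I5 OR y2 = H OR L = H
y8 = y2 AND y6 = L AND H = L
y10 = NOT I3 = NOT L = H
y11 = y8 OR y2 OR y7 = L OR L OR H = H
y12 = y5 OR y10 = H OR H = H
y14 = y11 OR y8 OR y12 = H OR L OR H = H
y15 = y3 AND y10 = H AND H = H

y6 = H, y14 = H, y15 = H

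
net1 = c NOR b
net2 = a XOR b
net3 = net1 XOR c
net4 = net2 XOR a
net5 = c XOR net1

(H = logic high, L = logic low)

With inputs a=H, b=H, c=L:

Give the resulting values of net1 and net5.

net1 = L, net5 = L

net1 = c NOR b = L NOR H = L
net5 = c XOR net1 = L XOR L = L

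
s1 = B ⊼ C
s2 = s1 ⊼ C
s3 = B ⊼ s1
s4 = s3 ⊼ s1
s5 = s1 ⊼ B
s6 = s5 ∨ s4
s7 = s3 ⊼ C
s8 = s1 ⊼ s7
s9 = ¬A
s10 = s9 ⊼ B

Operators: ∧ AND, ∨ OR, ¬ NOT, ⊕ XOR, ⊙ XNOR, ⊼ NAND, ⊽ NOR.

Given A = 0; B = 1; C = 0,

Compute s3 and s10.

s1 = B NAND C = 1 NAND 0 = 1
s3 = B NAND s1 = 1 NAND 1 = 0
s9 = NOT A = NOT 0 = 1
s10 = s9 NAND B = 1 NAND 1 = 0

s3 = 0  s10 = 0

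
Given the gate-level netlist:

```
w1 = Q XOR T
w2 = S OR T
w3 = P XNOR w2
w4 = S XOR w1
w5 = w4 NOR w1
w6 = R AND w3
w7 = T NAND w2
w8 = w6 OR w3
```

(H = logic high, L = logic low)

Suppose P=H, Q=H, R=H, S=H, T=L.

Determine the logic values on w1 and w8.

w1 = H; w8 = H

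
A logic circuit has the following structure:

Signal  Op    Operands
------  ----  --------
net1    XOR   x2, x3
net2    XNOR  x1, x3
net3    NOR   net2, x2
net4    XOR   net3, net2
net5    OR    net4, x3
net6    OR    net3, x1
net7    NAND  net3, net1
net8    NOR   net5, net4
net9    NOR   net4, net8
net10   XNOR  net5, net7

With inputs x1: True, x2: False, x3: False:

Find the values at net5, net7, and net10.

net5 = True; net7 = True; net10 = True

net1 = x2 XOR x3 = False XOR False = False
net2 = x1 XNOR x3 = True XNOR False = False
net3 = net2 NOR x2 = False NOR False = True
net4 = net3 XOR net2 = True XOR False = True
net5 = net4 OR x3 = True OR False = True
net7 = net3 NAND net1 = True NAND False = True
net10 = net5 XNOR net7 = True XNOR True = True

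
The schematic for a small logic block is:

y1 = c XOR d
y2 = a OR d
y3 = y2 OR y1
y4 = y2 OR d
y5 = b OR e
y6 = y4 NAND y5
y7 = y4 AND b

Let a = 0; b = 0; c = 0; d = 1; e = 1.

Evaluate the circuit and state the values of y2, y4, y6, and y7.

y2 = a OR d = 0 OR 1 = 1
y4 = y2 OR d = 1 OR 1 = 1
y5 = b OR e = 0 OR 1 = 1
y6 = y4 NAND y5 = 1 NAND 1 = 0
y7 = y4 AND b = 1 AND 0 = 0

y2 = 1; y4 = 1; y6 = 0; y7 = 0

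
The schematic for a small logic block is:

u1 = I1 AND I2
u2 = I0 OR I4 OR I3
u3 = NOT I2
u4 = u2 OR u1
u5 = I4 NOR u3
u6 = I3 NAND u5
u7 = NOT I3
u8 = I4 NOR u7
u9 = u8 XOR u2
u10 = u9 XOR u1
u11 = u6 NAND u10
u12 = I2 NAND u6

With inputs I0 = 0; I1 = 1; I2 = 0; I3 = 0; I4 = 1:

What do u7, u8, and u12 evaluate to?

u3 = NOT I2 = NOT 0 = 1
u5 = I4 NOR u3 = 1 NOR 1 = 0
u6 = I3 NAND u5 = 0 NAND 0 = 1
u7 = NOT I3 = NOT 0 = 1
u8 = I4 NOR u7 = 1 NOR 1 = 0
u12 = I2 NAND u6 = 0 NAND 1 = 1

u7 = 1; u8 = 0; u12 = 1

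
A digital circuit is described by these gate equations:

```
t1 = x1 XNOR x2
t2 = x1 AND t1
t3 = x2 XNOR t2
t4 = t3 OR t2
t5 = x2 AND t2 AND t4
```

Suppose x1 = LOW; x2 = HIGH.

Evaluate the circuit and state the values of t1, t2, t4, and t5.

t1 = x1 XNOR x2 = LOW XNOR HIGH = LOW
t2 = x1 AND t1 = LOW AND LOW = LOW
t3 = x2 XNOR t2 = HIGH XNOR LOW = LOW
t4 = t3 OR t2 = LOW OR LOW = LOW
t5 = x2 AND t2 AND t4 = HIGH AND LOW AND LOW = LOW

t1 = LOW, t2 = LOW, t4 = LOW, t5 = LOW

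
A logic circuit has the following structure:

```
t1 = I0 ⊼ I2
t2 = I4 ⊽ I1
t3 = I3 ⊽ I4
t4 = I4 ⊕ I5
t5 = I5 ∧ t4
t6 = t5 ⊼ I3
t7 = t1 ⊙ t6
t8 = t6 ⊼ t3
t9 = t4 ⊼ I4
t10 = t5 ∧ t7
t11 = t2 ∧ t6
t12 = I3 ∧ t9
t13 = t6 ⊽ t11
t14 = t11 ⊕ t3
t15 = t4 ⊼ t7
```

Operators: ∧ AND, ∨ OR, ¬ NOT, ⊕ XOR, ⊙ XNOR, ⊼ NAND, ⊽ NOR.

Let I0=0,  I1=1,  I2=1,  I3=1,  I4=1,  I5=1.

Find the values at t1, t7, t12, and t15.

t1 = 1, t7 = 1, t12 = 1, t15 = 1

t1 = I0 NAND I2 = 0 NAND 1 = 1
t4 = I4 XOR I5 = 1 XOR 1 = 0
t5 = I5 AND t4 = 1 AND 0 = 0
t6 = t5 NAND I3 = 0 NAND 1 = 1
t7 = t1 XNOR t6 = 1 XNOR 1 = 1
t9 = t4 NAND I4 = 0 NAND 1 = 1
t12 = I3 AND t9 = 1 AND 1 = 1
t15 = t4 NAND t7 = 0 NAND 1 = 1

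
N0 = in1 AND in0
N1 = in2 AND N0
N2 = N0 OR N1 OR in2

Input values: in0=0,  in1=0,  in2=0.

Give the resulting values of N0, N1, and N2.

N0 = 0; N1 = 0; N2 = 0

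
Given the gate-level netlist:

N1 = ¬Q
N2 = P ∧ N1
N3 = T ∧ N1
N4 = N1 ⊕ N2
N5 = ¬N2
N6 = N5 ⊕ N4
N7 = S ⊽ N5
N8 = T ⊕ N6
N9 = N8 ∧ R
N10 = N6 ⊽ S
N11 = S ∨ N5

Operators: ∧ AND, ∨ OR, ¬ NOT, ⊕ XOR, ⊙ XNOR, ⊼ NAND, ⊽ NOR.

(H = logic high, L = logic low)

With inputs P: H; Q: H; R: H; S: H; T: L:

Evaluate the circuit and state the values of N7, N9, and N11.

N7 = L, N9 = H, N11 = H

N1 = NOT Q = NOT H = L
N2 = P AND N1 = H AND L = L
N4 = N1 XOR N2 = L XOR L = L
N5 = NOT N2 = NOT L = H
N6 = N5 XOR N4 = H XOR L = H
N7 = S NOR N5 = H NOR H = L
N8 = T XOR N6 = L XOR H = H
N9 = N8 AND R = H AND H = H
N11 = S OR N5 = H OR H = H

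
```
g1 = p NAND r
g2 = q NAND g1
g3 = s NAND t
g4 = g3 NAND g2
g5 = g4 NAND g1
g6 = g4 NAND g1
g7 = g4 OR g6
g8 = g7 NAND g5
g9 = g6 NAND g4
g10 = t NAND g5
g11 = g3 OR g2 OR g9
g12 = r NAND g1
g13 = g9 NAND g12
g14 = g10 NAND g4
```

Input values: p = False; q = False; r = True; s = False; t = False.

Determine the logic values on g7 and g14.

g1 = p NAND r = False NAND True = True
g2 = q NAND g1 = False NAND True = True
g3 = s NAND t = False NAND False = True
g4 = g3 NAND g2 = True NAND True = False
g5 = g4 NAND g1 = False NAND True = True
g6 = g4 NAND g1 = False NAND True = True
g7 = g4 OR g6 = False OR True = True
g10 = t NAND g5 = False NAND True = True
g14 = g10 NAND g4 = True NAND False = True

g7 = True  g14 = True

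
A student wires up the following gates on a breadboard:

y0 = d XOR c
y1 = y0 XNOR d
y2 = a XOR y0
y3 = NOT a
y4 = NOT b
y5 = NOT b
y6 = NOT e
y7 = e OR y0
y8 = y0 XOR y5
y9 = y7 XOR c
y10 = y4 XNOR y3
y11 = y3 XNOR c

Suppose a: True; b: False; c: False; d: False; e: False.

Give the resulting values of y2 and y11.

y2 = True, y11 = True

y0 = d XOR c = False XOR False = False
y2 = a XOR y0 = True XOR False = True
y3 = NOT a = NOT True = False
y11 = y3 XNOR c = False XNOR False = True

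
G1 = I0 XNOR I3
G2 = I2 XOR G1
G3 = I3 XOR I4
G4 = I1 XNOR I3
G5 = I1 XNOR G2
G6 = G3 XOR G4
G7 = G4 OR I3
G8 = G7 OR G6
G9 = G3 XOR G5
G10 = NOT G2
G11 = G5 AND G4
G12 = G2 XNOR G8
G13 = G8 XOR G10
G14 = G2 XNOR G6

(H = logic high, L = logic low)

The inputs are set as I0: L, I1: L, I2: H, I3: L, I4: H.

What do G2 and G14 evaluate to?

G2 = L; G14 = H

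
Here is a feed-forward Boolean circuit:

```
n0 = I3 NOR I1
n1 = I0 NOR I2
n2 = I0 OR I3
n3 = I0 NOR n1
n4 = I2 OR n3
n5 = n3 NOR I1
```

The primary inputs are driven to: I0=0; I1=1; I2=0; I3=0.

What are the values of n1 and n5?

n1 = 1, n5 = 0

n1 = I0 NOR I2 = 0 NOR 0 = 1
n3 = I0 NOR n1 = 0 NOR 1 = 0
n5 = n3 NOR I1 = 0 NOR 1 = 0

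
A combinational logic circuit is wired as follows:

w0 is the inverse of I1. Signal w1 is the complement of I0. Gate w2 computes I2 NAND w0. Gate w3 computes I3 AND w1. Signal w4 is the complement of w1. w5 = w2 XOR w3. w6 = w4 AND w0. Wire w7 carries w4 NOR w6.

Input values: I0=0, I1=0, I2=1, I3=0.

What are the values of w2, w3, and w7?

w0 = NOT I1 = NOT 0 = 1
w1 = NOT I0 = NOT 0 = 1
w2 = I2 NAND w0 = 1 NAND 1 = 0
w3 = I3 AND w1 = 0 AND 1 = 0
w4 = NOT w1 = NOT 1 = 0
w6 = w4 AND w0 = 0 AND 1 = 0
w7 = w4 NOR w6 = 0 NOR 0 = 1

w2 = 0, w3 = 0, w7 = 1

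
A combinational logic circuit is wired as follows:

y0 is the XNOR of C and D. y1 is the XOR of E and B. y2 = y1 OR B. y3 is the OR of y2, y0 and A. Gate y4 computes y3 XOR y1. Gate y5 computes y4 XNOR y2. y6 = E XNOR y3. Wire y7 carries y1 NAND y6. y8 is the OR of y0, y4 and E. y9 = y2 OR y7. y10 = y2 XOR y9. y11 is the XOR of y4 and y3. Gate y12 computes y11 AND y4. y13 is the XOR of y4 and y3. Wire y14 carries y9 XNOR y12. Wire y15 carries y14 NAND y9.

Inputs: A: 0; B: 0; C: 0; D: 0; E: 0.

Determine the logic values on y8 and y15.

y0 = C XNOR D = 0 XNOR 0 = 1
y1 = E XOR B = 0 XOR 0 = 0
y2 = y1 OR B = 0 OR 0 = 0
y3 = y2 OR y0 OR A = 0 OR 1 OR 0 = 1
y4 = y3 XOR y1 = 1 XOR 0 = 1
y6 = E XNOR y3 = 0 XNOR 1 = 0
y7 = y1 NAND y6 = 0 NAND 0 = 1
y8 = y0 OR y4 OR E = 1 OR 1 OR 0 = 1
y9 = y2 OR y7 = 0 OR 1 = 1
y11 = y4 XOR y3 = 1 XOR 1 = 0
y12 = y11 AND y4 = 0 AND 1 = 0
y14 = y9 XNOR y12 = 1 XNOR 0 = 0
y15 = y14 NAND y9 = 0 NAND 1 = 1

y8 = 1; y15 = 1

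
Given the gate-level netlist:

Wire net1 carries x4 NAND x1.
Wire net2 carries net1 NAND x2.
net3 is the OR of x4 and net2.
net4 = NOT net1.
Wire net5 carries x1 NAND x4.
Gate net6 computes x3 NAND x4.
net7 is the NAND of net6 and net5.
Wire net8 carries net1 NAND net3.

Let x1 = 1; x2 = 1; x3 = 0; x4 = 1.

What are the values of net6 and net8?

net1 = x4 NAND x1 = 1 NAND 1 = 0
net2 = net1 NAND x2 = 0 NAND 1 = 1
net3 = x4 OR net2 = 1 OR 1 = 1
net6 = x3 NAND x4 = 0 NAND 1 = 1
net8 = net1 NAND net3 = 0 NAND 1 = 1

net6 = 1  net8 = 1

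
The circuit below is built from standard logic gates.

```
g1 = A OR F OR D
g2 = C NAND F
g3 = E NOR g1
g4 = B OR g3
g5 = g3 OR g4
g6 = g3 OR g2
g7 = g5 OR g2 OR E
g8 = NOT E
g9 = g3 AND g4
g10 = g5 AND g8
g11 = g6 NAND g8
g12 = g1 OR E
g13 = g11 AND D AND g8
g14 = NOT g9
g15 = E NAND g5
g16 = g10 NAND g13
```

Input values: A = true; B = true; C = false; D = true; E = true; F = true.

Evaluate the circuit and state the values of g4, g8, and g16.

g4 = true  g8 = false  g16 = true

g1 = A OR F OR D = true OR true OR true = true
g2 = C NAND F = false NAND true = true
g3 = E NOR g1 = true NOR true = false
g4 = B OR g3 = true OR false = true
g5 = g3 OR g4 = false OR true = true
g6 = g3 OR g2 = false OR true = true
g8 = NOT E = NOT true = false
g10 = g5 AND g8 = true AND false = false
g11 = g6 NAND g8 = true NAND false = true
g13 = g11 AND D AND g8 = true AND true AND false = false
g16 = g10 NAND g13 = false NAND false = true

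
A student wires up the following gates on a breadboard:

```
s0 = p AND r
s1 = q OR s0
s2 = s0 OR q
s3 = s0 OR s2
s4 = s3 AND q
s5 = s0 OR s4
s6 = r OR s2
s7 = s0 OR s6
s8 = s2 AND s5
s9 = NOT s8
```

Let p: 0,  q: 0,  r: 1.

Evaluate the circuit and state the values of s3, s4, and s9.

s3 = 0; s4 = 0; s9 = 1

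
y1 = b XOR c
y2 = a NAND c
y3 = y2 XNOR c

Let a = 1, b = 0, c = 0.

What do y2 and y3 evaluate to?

y2 = a NAND c = 1 NAND 0 = 1
y3 = y2 XNOR c = 1 XNOR 0 = 0

y2 = 1, y3 = 0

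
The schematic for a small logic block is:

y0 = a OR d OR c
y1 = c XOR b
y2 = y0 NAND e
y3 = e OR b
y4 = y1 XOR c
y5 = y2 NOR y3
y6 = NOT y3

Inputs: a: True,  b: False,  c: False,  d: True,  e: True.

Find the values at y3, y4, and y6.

y1 = c XOR b = False XOR False = False
y3 = e OR b = True OR False = True
y4 = y1 XOR c = False XOR False = False
y6 = NOT y3 = NOT True = False

y3 = True, y4 = False, y6 = False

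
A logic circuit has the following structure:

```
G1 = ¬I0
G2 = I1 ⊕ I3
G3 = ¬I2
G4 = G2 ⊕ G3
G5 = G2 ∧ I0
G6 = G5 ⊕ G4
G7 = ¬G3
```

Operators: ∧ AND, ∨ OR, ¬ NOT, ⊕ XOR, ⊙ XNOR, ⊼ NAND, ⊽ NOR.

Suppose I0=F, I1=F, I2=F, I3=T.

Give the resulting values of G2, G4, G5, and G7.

G2 = T; G4 = F; G5 = F; G7 = F

G2 = I1 XOR I3 = F XOR T = T
G3 = NOT I2 = NOT F = T
G4 = G2 XOR G3 = T XOR T = F
G5 = G2 AND I0 = T AND F = F
G7 = NOT G3 = NOT T = F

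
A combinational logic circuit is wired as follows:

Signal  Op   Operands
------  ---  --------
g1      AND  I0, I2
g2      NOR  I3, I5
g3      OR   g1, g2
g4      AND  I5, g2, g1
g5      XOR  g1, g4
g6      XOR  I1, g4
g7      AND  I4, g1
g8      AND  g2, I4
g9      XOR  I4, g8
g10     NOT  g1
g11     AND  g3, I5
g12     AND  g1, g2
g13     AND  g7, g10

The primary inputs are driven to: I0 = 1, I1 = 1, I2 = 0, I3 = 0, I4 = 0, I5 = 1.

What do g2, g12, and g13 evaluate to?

g2 = 0  g12 = 0  g13 = 0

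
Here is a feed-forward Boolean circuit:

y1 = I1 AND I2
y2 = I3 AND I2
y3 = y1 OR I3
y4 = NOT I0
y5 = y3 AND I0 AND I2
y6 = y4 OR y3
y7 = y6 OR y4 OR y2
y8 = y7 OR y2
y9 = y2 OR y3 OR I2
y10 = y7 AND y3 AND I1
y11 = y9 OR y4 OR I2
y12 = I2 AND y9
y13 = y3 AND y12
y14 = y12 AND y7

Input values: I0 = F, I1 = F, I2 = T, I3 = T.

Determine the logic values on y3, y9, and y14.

y1 = I1 AND I2 = F AND T = F
y2 = I3 AND I2 = T AND T = T
y3 = y1 OR I3 = F OR T = T
y4 = NOT I0 = NOT F = T
y6 = y4 OR y3 = T OR T = T
y7 = y6 OR y4 OR y2 = T OR T OR T = T
y9 = y2 OR y3 OR I2 = T OR T OR T = T
y12 = I2 AND y9 = T AND T = T
y14 = y12 AND y7 = T AND T = T

y3 = T, y9 = T, y14 = T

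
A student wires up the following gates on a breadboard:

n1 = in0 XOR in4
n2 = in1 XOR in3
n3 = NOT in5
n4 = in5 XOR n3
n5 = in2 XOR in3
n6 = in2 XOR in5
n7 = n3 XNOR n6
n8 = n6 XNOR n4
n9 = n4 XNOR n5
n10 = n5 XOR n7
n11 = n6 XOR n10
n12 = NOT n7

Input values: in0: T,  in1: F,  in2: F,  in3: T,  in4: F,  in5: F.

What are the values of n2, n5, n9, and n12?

n2 = in1 XOR in3 = F XOR T = T
n3 = NOT in5 = NOT F = T
n4 = in5 XOR n3 = F XOR T = T
n5 = in2 XOR in3 = F XOR T = T
n6 = in2 XOR in5 = F XOR F = F
n7 = n3 XNOR n6 = T XNOR F = F
n9 = n4 XNOR n5 = T XNOR T = T
n12 = NOT n7 = NOT F = T

n2 = T; n5 = T; n9 = T; n12 = T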